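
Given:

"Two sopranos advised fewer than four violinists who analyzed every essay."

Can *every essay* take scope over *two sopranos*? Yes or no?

The target quantifier *every essay* is part of the relative clause *who analyzed every essay* modifying *fewer than four violinists*.
The relative clause forms an island for QR, so the quantifier is confined to the head noun's restrictor.
*every essay* is confined to the island and cannot take scope over *two sopranos*.

No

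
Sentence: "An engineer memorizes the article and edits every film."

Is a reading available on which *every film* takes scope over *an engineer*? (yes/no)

No

*every film* occurs within one conjunct of the coordinate structure (*edits every film*).
Coordinate structures are islands for non-across-the-board movement, QR included.
Hence only narrow scope for *every film* (under *an engineer*) survives.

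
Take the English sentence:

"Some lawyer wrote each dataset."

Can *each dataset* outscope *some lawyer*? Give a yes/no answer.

Both DPs are arguments of the same predicate; there is no clause or island boundary between them.
Since no island is crossed, the inverse ordering is licensed alongside surface scope.
The sentence is scopally ambiguous between *some lawyer* > *each dataset* and *each dataset* > *some lawyer*.

Yes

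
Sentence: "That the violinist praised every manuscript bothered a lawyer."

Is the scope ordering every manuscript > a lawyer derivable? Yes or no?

No

*every manuscript* sits inside the sentential subject *that the violinist praised every manuscript*.
Clausal subjects are scope islands; QR from inside the subject into the matrix is barred.
There is no licit LF on which *every manuscript* c-commands *a lawyer*.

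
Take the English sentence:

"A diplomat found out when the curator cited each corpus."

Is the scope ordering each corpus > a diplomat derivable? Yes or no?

No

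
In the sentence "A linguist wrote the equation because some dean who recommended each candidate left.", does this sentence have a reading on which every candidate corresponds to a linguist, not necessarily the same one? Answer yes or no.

No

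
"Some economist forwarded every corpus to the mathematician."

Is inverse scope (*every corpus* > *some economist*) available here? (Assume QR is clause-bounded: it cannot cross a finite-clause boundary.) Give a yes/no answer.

Yes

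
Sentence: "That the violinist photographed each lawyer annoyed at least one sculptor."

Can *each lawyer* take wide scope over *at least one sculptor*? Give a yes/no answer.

No

The target quantifier *each lawyer* is part of the sentential subject *that the violinist photographed each lawyer*.
Subjects — clausal subjects included — are islands for extraction, and QR is no exception.
The ordering *each lawyer* > *at least one sculptor* is therefore underivable.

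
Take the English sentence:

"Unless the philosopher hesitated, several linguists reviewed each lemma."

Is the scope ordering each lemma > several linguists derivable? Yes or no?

Yes

The adjunct clause does not contain *each lemma*, which is the matrix object.
Nothing blocks QR of the lower DP to a position above the higher one, so inverse scope is available.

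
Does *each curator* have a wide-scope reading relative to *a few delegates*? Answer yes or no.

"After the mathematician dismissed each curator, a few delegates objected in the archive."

No

The DP *each curator* is contained in the adjunct clause *after the mathematician dismissed each curator*.
Adverbial clauses are not L-marked, so they are barriers for QR — the quantifier cannot escape the adjunct.
*each curator* is confined to the island and cannot take scope over *a few delegates*.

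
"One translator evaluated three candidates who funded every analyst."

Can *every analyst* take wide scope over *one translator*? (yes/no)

The target quantifier *every analyst* is part of the relative clause *who funded every analyst* modifying *three candidates*.
Relative clauses block scope extraction: QR cannot target a position outside the modified NP.
There is no licit LF on which *every analyst* c-commands *one translator*.

No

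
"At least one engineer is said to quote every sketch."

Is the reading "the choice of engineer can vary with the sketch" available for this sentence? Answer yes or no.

This is the *every sketch* > *at least one engineer* reading.
*every sketch* is inside a raising infinitive, which is transparent to QR (no CP barrier), so it behaves as a matrix argument.
Nothing blocks QR of the lower DP to a position above the higher one, so inverse scope is available.

Yes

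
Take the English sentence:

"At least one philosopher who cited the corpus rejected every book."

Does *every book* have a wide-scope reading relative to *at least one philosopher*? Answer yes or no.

*every book* is a matrix argument; only *at least one philosopher* is modified by the relative clause *who cited the corpus*, so the RC island is irrelevant to the target quantifier.
Ordinary QR to a clause-peripheral position gives the wide-scope LF for the lower DP.

Yes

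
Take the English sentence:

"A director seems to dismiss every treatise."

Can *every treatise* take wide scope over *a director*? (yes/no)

*every treatise* is the object of the infinitival complement of a raising predicate; raising infinitives are transparent for QR, so the two DPs are in effect clausemates.
With no island boundary between them, the object can take inverse scope over the subject via ordinary QR within the clause.
Both orderings are possible: *a director* > *every treatise* and *every treatise* > *a director*.

Yes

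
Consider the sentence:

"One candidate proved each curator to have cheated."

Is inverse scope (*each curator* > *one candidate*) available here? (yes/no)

Yes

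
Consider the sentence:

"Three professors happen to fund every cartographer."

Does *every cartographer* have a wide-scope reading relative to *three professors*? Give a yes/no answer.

Raising constructions are monoclausal for scope purposes; *every cartographer* is not separated from *three professors* by any island.
Nothing blocks QR of the lower DP to a position above the higher one, so inverse scope is available.
Both orderings are possible: *three professors* > *every cartographer* and *every cartographer* > *three professors*.

Yes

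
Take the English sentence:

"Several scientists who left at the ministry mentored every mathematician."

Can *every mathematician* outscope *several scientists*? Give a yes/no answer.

The relative clause *who left at the ministry* modifies *several scientists*, but *every mathematician* is not inside that relative clause — it is an argument of the matrix verb.
Clause-internal QR can adjoin the lower DP above the subject, yielding the inverse reading.
The sentence is scopally ambiguous between *several scientists* > *every mathematician* and *every mathematician* > *several scientists*.

Yes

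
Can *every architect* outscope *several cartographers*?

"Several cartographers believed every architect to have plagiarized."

Yes

The ECM infinitive is scope-transparent — *every architect* is free to raise above *several cartographers*.
No island intervenes, so both surface and inverse scope are derivable.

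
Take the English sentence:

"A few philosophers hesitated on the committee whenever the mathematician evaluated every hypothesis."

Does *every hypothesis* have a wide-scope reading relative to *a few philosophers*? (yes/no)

Structurally, *every hypothesis* is inside the adjunct clause *whenever the mathematician evaluated every hypothesis*.
The adjunct-island constraint bars QR out of an adverbial clause.
So *every hypothesis* cannot raise high enough to outscope *a few philosophers*; only the surface ordering *a few philosophers* > *every hypothesis* is available.

No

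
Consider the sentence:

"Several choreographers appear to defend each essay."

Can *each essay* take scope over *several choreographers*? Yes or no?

*each essay* is the object of the infinitival complement of a raising predicate; raising infinitives are transparent for QR, so the two DPs are in effect clausemates.
No island intervenes, so both surface and inverse scope are derivable.
Both orderings are possible: *several choreographers* > *each essay* and *each essay* > *several choreographers*.

Yes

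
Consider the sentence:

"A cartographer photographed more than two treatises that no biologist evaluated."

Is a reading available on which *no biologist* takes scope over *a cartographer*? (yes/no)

No

*no biologist* is embedded in the relative clause *that no biologist evaluated* modifying *more than two treatises*.
The relative clause forms an island for QR, so the quantifier is confined to the head noun's restrictor.
*no biologist* > *a cartographer* would require crossing that boundary, which is illicit.
(Only the surface reading survives: one fixed cartographer with respect to all the relevant biologists.)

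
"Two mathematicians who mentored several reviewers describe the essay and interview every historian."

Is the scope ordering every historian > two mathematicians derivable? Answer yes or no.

No

The target quantifier *every historian* is part of one conjunct of the coordinate structure (*interview every historian*).
Asymmetric QR out of one conjunct violates the Coordinate Structure Constraint.
Hence only narrow scope for *every historian* (under *two mathematicians*) survives.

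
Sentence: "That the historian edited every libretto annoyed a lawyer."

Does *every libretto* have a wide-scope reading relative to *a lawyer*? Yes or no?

No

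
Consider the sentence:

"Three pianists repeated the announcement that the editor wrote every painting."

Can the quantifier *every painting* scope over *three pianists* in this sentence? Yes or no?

No

*every painting* occurs within the complex NP *the announcement that the editor wrote every painting*.
Since the clause is the complement of a nominal head, the CNPC blocks scope extraction.
Hence only narrow scope for *every painting* (under *three pianists*) survives.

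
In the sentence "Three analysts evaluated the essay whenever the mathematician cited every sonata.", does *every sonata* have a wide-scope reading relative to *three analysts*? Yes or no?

*every sonata* occurs within the adjunct clause *whenever the mathematician cited every sonata*.
Adjuncts are opaque for quantifier raising; a quantifier in an adjunct stays inside it.
Hence only narrow scope for *every sonata* (under *three analysts*) survives.

No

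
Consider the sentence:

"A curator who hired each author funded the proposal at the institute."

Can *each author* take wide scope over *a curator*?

No

*each author* is embedded in the relative clause *who hired each author*.
QR out of a relative clause is ruled out by the relative-clause island constraint.
So the wide-scope reading for *each author* is blocked.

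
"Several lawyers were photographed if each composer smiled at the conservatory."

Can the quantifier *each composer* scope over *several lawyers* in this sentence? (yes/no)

Structurally, *each composer* is inside the adjunct clause *if each composer smiled at the conservatory*.
Since the clause is an adjunct (not a complement), the Adjunct Condition blocks QR across its edge.
So *each composer* cannot raise to a position above *several lawyers*.

No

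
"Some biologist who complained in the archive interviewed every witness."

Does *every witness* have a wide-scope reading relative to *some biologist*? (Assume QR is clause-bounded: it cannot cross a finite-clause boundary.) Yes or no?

Although the sentence contains a relative clause (*who complained in the archive*), *every witness* is outside it, in the matrix VP.
QR within a single clause is free, so the lower quantifier may take scope over the higher one.

Yes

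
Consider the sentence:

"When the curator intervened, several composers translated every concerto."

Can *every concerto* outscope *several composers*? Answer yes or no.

Yes

Although there is an adjunct clause, *every concerto* is in the main clause, not inside the adjunct.
Clause-internal QR can adjoin the lower DP above the subject, yielding the inverse reading.
The sentence is scopally ambiguous between *several composers* > *every concerto* and *every concerto* > *several composers*.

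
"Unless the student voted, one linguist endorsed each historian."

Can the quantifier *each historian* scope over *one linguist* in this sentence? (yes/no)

Yes

*each historian* is a matrix argument; the adjunct is an island but the target quantifier is outside it.
Clause-internal QR can adjoin the lower DP above the subject, yielding the inverse reading.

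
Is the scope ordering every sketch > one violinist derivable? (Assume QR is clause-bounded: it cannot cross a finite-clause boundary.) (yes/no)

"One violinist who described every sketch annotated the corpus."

No

The target quantifier *every sketch* is part of the relative clause *who described every sketch*.
Relative clauses are scope islands: a quantifier cannot QR out of a relative clause to take scope in the matrix clause.
So the wide-scope reading for *every sketch* is blocked.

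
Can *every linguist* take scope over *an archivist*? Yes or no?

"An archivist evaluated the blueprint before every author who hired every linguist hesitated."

Structurally, *every linguist* is inside the relative clause *who hired every linguist*, which is itself inside the adjunct *before every author who hired every linguist hesitated*.
Even if one barrier were somehow void, the other would still block QR.
*every linguist* > *an archivist* would require crossing that boundary, which is illicit.

No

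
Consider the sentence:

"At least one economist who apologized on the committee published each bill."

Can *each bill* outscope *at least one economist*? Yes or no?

Yes

The relative clause *who apologized on the committee* modifies *at least one economist*, but *each bill* is not inside that relative clause — it is an argument of the matrix verb.
Ordinary QR to a clause-peripheral position gives the wide-scope LF for the lower DP.
Both orderings are possible: *at least one economist* > *each bill* and *each bill* > *at least one economist*.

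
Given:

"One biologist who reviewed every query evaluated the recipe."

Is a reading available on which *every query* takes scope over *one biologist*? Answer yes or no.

The target quantifier *every query* is part of the relative clause *who reviewed every query*.
Relative clauses are scope islands: a quantifier cannot QR out of a relative clause to take scope in the matrix clause.
*every query* is confined to the island and cannot take scope over *one biologist*.

No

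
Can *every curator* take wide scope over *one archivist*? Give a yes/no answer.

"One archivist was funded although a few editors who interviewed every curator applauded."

No

Structurally, *every curator* is inside the relative clause *who interviewed every curator*, which is itself inside the adjunct *although a few editors who interviewed every curator applauded*.
Two island boundaries intervene — the relative clause and the adjunct. Either alone would block QR.
Hence only narrow scope for *every curator* (under *one archivist*) survives.
(Only the surface reading survives: one fixed archivist with respect to all the relevant curators.)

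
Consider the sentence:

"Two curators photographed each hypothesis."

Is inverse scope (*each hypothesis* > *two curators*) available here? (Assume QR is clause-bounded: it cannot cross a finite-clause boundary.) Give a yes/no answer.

*each hypothesis* is the matrix object and *two curators* the matrix subject; the two are clausemates.
QR within a single clause is free, so the lower quantifier may take scope over the higher one.
So *each hypothesis* > *two curators* is among the available readings.

Yes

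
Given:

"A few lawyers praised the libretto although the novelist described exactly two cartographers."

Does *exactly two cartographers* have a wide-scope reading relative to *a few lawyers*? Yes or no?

No

The DP *exactly two cartographers* is contained in the adjunct clause *although the novelist described exactly two cartographers*.
Adjunct clauses are scope islands: a quantifier inside an adjunct cannot raise into the matrix clause.
Hence only narrow scope for *exactly two cartographers* (under *a few lawyers*) survives.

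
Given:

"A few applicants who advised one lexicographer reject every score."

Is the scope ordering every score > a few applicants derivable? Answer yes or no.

*every score* is a matrix argument; only *a few applicants* is modified by the relative clause *who advised one lexicographer*, so the RC island is irrelevant to the target quantifier.
No island intervenes, so both surface and inverse scope are derivable.
Both orderings are possible: *a few applicants* > *every score* and *every score* > *a few applicants*.

Yes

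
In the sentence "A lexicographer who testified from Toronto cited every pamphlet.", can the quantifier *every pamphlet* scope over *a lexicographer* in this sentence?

The RC *who testified from Toronto* is an island, but *every pamphlet* is not inside it — it is the matrix object, a clausemate of *a lexicographer*.
Nothing blocks QR of the lower DP to a position above the higher one, so inverse scope is available.

Yes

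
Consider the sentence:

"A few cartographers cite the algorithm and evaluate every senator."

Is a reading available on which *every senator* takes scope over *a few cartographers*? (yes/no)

The DP *every senator* is contained in one conjunct of the coordinate structure (*evaluate every senator*).
Asymmetric QR out of one conjunct violates the Coordinate Structure Constraint.
So *every senator* cannot raise high enough to outscope *a few cartographers*; only the surface ordering *a few cartographers* > *every senator* is available.

No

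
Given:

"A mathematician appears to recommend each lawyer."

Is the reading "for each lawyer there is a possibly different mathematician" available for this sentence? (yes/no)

This is the *each lawyer* > *a mathematician* reading.
*each lawyer* is inside a raising infinitive, which is transparent to QR (no CP barrier), so it behaves as a matrix argument.
Since no island is crossed, the inverse ordering is licensed alongside surface scope.
The sentence is scopally ambiguous between *a mathematician* > *each lawyer* and *each lawyer* > *a mathematician*.

Yes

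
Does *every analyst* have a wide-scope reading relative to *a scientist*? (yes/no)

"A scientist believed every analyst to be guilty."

Yes

This is an ECM construction: *every analyst* is the infinitival subject, Case-marked by the matrix verb, and the infinitive is transparent for QR.
Clause-internal QR can adjoin the lower DP above the subject, yielding the inverse reading.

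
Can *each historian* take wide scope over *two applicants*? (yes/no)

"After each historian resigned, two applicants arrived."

No

Structurally, *each historian* is inside the adjunct clause *after each historian resigned*.
Since the clause is an adjunct (not a complement), the Adjunct Condition blocks QR across its edge.
There is no licit LF on which *each historian* c-commands *two applicants*.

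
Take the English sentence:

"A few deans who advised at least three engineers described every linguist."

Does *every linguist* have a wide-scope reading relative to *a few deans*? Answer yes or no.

Yes

The relative clause *who advised at least three engineers* modifies *a few deans*, but *every linguist* is not inside that relative clause — it is an argument of the matrix verb.
Clause-internal QR can adjoin the lower DP above the subject, yielding the inverse reading.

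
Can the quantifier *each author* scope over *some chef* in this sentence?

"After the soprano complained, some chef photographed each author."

*each author* is a matrix argument; the adjunct is an island but the target quantifier is outside it.
Ordinary QR to a clause-peripheral position gives the wide-scope LF for the lower DP.

Yes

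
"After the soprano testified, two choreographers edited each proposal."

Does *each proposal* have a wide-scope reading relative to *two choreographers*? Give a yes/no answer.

Yes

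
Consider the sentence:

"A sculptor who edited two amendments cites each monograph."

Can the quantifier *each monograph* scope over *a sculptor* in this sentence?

Yes

Although the sentence contains a relative clause (*who edited two amendments*), *each monograph* is outside it, in the matrix VP.
Since no island is crossed, the inverse ordering is licensed alongside surface scope.
The sentence is scopally ambiguous between *a sculptor* > *each monograph* and *each monograph* > *a sculptor*.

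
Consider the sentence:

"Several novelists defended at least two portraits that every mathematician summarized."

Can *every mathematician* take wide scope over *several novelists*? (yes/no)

The target quantifier *every mathematician* is part of the relative clause *that every mathematician summarized* modifying *at least two portraits*.
QR out of a relative clause is ruled out by the relative-clause island constraint.
So *every mathematician* cannot raise high enough to outscope *several novelists*; only the surface ordering *several novelists* > *every mathematician* is available.

No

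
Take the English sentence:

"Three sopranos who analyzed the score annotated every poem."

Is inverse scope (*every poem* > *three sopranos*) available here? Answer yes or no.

Yes

*every poem* is a matrix argument; only *three sopranos* is modified by the relative clause *who analyzed the score*, so the RC island is irrelevant to the target quantifier.
Clause-internal QR can adjoin the lower DP above the subject, yielding the inverse reading.
The sentence is scopally ambiguous between *three sopranos* > *every poem* and *every poem* > *three sopranos*.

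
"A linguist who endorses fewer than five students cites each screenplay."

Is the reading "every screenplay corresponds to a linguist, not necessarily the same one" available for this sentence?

That reading corresponds to *each screenplay* > *a linguist*.
*each screenplay* sits in the matrix clause, not in the relative clause on *a linguist*.
Clause-internal QR can adjoin the lower DP above the subject, yielding the inverse reading.

Yes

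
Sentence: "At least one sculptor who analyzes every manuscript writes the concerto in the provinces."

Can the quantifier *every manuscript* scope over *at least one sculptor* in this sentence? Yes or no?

*every manuscript* is embedded in the relative clause *who analyzes every manuscript*.
The relative clause forms an island for QR, so the quantifier is confined to the head noun's restrictor.
So the wide-scope reading for *every manuscript* is blocked.

No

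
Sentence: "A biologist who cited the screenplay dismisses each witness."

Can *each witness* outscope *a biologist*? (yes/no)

Yes

*each witness* is a matrix argument; only *a biologist* is modified by the relative clause *who cited the screenplay*, so the RC island is irrelevant to the target quantifier.
Since no island is crossed, the inverse ordering is licensed alongside surface scope.
Both orderings are possible: *a biologist* > *each witness* and *each witness* > *a biologist*.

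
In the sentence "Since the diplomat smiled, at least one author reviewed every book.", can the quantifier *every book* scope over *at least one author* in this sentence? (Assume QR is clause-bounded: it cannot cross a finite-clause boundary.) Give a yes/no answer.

Yes

Neither queried DP is inside the adjunct, so the adjunct-island constraint does not apply.
QR within a single clause is free, so the lower quantifier may take scope over the higher one.
The sentence is scopally ambiguous between *at least one author* > *every book* and *every book* > *at least one author*.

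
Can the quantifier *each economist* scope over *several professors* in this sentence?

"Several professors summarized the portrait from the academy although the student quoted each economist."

*each economist* occurs within the adjunct clause *although the student quoted each economist*.
Scope out of an adjunct clause is unavailable: QR respects the adjunct-island constraint.
So the wide-scope reading for *each economist* is blocked.

No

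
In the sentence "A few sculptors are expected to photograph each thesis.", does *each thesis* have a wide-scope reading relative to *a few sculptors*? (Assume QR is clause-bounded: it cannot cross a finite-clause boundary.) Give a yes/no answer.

Yes

Infinitival complements of raising predicates do not block QR; *each thesis* and *a few sculptors* are effectively clausemates.
Since no island is crossed, the inverse ordering is licensed alongside surface scope.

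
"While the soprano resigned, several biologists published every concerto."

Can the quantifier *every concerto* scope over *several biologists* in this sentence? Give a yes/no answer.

Yes

*every concerto* is a matrix argument; the adjunct is an island but the target quantifier is outside it.
Since no island is crossed, the inverse ordering is licensed alongside surface scope.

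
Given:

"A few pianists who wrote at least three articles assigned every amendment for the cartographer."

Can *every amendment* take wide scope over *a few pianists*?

Although the sentence contains a relative clause (*who wrote at least three articles*), *every amendment* is outside it, in the matrix VP.
Clause-internal QR can adjoin the lower DP above the subject, yielding the inverse reading.

Yes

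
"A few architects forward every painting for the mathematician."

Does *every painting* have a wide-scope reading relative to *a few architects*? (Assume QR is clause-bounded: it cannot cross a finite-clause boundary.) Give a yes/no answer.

Yes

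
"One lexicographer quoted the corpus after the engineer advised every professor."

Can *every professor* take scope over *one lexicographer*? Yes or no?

The DP *every professor* is contained in the adjunct clause *after the engineer advised every professor*.
Adjunct clauses are scope islands: a quantifier inside an adjunct cannot raise into the matrix clause.
So *every professor* cannot raise high enough to outscope *one lexicographer*; only the surface ordering *one lexicographer* > *every professor* is available.
(Only the surface reading survives: one fixed lexicographer with respect to all the relevant professors.)

No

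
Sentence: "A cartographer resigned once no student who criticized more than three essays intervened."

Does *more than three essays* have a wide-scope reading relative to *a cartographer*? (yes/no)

Structurally, *more than three essays* is inside the relative clause *who criticized more than three essays*, which is itself inside the adjunct *once no student who criticized more than three essays intervened*.
Even if one barrier were somehow void, the other would still block QR.
Hence only narrow scope for *more than three essays* (under *a cartographer*) survives.

No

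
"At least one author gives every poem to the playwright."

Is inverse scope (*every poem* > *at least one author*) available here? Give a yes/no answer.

Both DPs are arguments of the same predicate; there is no clause or island boundary between them.
Clause-internal QR can adjoin the lower DP above the subject, yielding the inverse reading.
The sentence is scopally ambiguous between *at least one author* > *every poem* and *every poem* > *at least one author*.

Yes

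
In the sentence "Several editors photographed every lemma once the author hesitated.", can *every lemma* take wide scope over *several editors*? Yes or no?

The adjunct island is irrelevant here — *every lemma* and *several editors* are both in the matrix clause.
QR within a single clause is free, so the lower quantifier may take scope over the higher one.
So *every lemma* > *several editors* is among the available readings.

Yes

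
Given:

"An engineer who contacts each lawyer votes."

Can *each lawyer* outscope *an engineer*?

No

The DP *each lawyer* is contained in the relative clause *who contacts each lawyer*.
Quantifiers inside a relative clause are trapped there; the RC boundary blocks QR.
So *each lawyer* cannot raise high enough to outscope *an engineer*; only the surface ordering *an engineer* > *each lawyer* is available.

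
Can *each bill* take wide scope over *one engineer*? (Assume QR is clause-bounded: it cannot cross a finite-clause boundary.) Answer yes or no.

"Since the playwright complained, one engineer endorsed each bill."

Yes

The adjunct clause does not contain *each bill*, which is the matrix object.
With no island boundary between them, the object can take inverse scope over the subject via ordinary QR within the clause.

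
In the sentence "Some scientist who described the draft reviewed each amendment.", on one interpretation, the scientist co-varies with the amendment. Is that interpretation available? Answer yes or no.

Yes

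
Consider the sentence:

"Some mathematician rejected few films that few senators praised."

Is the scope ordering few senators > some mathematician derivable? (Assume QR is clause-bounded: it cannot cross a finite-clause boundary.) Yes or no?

The target quantifier *few senators* is part of the relative clause *that few senators praised* modifying *few films*.
Relative clauses block scope extraction: QR cannot target a position outside the modified NP.
There is no licit LF on which *few senators* c-commands *some mathematician*.

No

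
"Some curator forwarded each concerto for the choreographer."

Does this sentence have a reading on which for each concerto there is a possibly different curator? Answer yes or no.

The paraphrase describes the scope ordering *each concerto* > *some curator*.
*each concerto* and *some curator* are in the same minimal clause.
Ordinary QR to a clause-peripheral position gives the wide-scope LF for the lower DP.

Yes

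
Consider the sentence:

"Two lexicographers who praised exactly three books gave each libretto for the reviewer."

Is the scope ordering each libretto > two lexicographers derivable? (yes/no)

The relative clause *who praised exactly three books* modifies *two lexicographers*, but *each libretto* is not inside that relative clause — it is an argument of the matrix verb.
Ordinary QR to a clause-peripheral position gives the wide-scope LF for the lower DP.
The sentence is scopally ambiguous between *two lexicographers* > *each libretto* and *each libretto* > *two lexicographers*.

Yes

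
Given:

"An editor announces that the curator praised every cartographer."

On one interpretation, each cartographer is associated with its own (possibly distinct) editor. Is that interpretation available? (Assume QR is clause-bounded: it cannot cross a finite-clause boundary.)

No

The described interpretation is the *every cartographer* > *an editor* scoping.
*every cartographer* is embedded in the finite complement clause *that the curator praised every cartographer*.
Under clause-bounded QR, a quantifier in an embedded finite clause cannot raise into the matrix clause.
There is no licit LF on which *every cartographer* c-commands *an editor*.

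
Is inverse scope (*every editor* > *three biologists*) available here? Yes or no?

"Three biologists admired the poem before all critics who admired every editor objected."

The DP *every editor* is contained in the relative clause *who admired every editor*, which is itself inside the adjunct *before all critics who admired every editor objected*.
The quantifier would have to escape first the RC and then the adjunct — two independent island violations.
Hence only narrow scope for *every editor* (under *three biologists*) survives.

No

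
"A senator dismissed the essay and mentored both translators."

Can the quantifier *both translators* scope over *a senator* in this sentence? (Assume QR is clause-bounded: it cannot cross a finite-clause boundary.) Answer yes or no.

The target quantifier *both translators* is part of one conjunct of the coordinate structure (*mentored both translators*).
Asymmetric QR out of one conjunct violates the Coordinate Structure Constraint.
So *both translators* cannot raise high enough to outscope *a senator*; only the surface ordering *a senator* > *both translators* is available.

No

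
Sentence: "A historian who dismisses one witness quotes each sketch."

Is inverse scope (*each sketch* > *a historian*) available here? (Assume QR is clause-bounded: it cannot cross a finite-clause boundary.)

The RC *who dismisses one witness* is an island, but *each sketch* is not inside it — it is the matrix object, a clausemate of *a historian*.
With no island boundary between them, the object can take inverse scope over the subject via ordinary QR within the clause.
So *each sketch* > *a historian* is among the available readings.

Yes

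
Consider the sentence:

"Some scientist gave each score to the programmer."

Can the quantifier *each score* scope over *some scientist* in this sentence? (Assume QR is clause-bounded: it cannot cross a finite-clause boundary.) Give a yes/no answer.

Yes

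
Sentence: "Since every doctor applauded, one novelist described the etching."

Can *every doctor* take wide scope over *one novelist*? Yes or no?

*every doctor* sits inside the adjunct clause *since every doctor applauded*.
Adverbial clauses are not L-marked, so they are barriers for QR — the quantifier cannot escape the adjunct.
*every doctor* is confined to the island and cannot take scope over *one novelist*.

No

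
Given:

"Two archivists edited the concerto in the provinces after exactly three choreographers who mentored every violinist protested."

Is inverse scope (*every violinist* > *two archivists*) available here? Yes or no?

No

The target quantifier *every violinist* is part of the relative clause *who mentored every violinist*, which is itself inside the adjunct *after exactly three choreographers who mentored every violinist protested*.
The quantifier would have to escape first the RC and then the adjunct — two independent island violations.
So the wide-scope reading for *every violinist* is blocked.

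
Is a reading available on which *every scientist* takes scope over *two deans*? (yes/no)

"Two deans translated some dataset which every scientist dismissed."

*every scientist* sits inside the relative clause *which every scientist dismissed* modifying *some dataset*.
Relative clauses block scope extraction: QR cannot target a position outside the modified NP.
*every scientist* > *two deans* would require crossing that boundary, which is illicit.

No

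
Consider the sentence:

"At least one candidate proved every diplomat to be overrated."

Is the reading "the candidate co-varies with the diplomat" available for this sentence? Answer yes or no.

The described interpretation is the *every diplomat* > *at least one candidate* scoping.
This is an ECM construction: *every diplomat* is the infinitival subject, Case-marked by the matrix verb, and the infinitive is transparent for QR.
Nothing blocks QR of the lower DP to a position above the higher one, so inverse scope is available.
So *every diplomat* > *at least one candidate* is among the available readings.

Yes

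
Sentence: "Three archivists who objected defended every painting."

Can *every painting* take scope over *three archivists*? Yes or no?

Yes

*every painting* is a matrix argument; only *three archivists* is modified by the relative clause *who objected*, so the RC island is irrelevant to the target quantifier.
Clause-internal QR can adjoin the lower DP above the subject, yielding the inverse reading.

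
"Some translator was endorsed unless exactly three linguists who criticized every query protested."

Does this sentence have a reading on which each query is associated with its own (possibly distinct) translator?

No

The paraphrase describes the scope ordering *every query* > *some translator*.
*every query* is embedded in the relative clause *who criticized every query*, which is itself inside the adjunct *unless exactly three linguists who criticized every query protested*.
The quantifier would have to escape first the RC and then the adjunct — two independent island violations.
Hence only narrow scope for *every query* (under *some translator*) survives.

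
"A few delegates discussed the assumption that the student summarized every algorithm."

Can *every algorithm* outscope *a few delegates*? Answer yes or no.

No

*every algorithm* is embedded in the complex NP *the assumption that the student summarized every algorithm*.
A that-clause complement to a noun is an island; QR cannot cross the NP boundary.
There is no licit LF on which *every algorithm* c-commands *a few delegates*.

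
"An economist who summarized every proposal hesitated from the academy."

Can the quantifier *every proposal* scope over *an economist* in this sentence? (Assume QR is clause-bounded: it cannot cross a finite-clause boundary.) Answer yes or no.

The target quantifier *every proposal* is part of the relative clause *who summarized every proposal*.
The relative clause forms an island for QR, so the quantifier is confined to the head noun's restrictor.
So *every proposal* cannot raise to a position above *an economist*.

No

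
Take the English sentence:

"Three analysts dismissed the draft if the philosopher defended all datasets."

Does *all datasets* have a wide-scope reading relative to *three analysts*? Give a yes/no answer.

Structurally, *all datasets* is inside the adjunct clause *if the philosopher defended all datasets*.
Scope out of an adjunct clause is unavailable: QR respects the adjunct-island constraint.
*all datasets* is confined to the island and cannot take scope over *three analysts*.

No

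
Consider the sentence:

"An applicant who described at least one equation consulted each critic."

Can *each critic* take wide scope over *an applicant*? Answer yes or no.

*each critic* sits in the matrix clause, not in the relative clause on *an applicant*.
QR within a single clause is free, so the lower quantifier may take scope over the higher one.
So *each critic* > *an applicant* is among the available readings.

Yes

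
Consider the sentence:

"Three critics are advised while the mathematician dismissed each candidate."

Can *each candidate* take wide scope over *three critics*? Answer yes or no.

No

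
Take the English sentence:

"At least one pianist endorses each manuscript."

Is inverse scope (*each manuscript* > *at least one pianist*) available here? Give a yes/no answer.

Yes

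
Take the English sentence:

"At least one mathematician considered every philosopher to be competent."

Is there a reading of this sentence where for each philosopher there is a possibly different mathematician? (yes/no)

Yes

That reading corresponds to *every philosopher* > *at least one mathematician*.
*every philosopher* is an ECM subject; ECM complements are not islands, and the embedded quantifier may take matrix scope.
QR within a single clause is free, so the lower quantifier may take scope over the higher one.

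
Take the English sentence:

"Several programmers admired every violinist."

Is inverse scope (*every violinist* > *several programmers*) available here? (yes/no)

*every violinist* is the matrix object and *several programmers* the matrix subject; the two are clausemates.
With no island boundary between them, the object can take inverse scope over the subject via ordinary QR within the clause.
Both orderings are possible: *several programmers* > *every violinist* and *every violinist* > *several programmers*.

Yes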